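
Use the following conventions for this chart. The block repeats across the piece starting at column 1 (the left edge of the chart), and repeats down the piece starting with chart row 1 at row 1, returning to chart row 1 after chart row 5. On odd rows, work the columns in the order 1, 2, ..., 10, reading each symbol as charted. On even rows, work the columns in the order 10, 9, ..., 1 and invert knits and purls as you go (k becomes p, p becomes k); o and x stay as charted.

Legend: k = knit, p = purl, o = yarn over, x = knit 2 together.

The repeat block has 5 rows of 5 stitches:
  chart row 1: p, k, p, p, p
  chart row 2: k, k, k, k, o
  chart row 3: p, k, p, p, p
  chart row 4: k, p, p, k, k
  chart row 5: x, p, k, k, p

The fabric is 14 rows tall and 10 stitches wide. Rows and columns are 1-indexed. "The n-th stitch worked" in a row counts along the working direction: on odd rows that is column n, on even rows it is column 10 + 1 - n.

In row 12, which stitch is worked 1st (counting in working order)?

Result:
o

Derivation:
Row 12 uses chart row ((12-1) mod 5)+1 = 2. Row 12 is even, so WS.
Chart row 2 tiled across columns 1-10: k k k k o k k k k o
WS row: flip the tiled sequence (start at column 10) and apply k<->p; o and x stay.
Row 12 as worked: o p p p p o p p p p
The 1st stitch worked is o.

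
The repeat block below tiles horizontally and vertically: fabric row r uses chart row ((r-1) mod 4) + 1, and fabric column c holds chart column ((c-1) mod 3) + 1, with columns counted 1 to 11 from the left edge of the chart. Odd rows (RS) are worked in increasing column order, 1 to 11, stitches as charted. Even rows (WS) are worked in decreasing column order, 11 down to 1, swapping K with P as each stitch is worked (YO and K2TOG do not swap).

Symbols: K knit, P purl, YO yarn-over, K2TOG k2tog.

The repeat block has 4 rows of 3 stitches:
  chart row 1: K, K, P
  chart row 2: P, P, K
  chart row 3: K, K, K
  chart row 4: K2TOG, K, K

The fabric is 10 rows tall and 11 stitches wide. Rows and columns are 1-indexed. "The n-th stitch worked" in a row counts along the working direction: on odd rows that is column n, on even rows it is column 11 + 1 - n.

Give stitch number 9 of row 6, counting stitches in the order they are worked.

Result:
P

Derivation:
For row 6: chart row = ((6-1) mod 4) + 1 = 2; this is a WS (even) row.
Chart row 2 tiled across columns 1-11: P P K P P K P P K P P
Wrong side: read the tiled row from column 11 down to 1 and exchange K with P (leave YO, K2TOG).
Row 6 as worked: K K P K K P K K P K K
Counting 9 along the worked row gives P.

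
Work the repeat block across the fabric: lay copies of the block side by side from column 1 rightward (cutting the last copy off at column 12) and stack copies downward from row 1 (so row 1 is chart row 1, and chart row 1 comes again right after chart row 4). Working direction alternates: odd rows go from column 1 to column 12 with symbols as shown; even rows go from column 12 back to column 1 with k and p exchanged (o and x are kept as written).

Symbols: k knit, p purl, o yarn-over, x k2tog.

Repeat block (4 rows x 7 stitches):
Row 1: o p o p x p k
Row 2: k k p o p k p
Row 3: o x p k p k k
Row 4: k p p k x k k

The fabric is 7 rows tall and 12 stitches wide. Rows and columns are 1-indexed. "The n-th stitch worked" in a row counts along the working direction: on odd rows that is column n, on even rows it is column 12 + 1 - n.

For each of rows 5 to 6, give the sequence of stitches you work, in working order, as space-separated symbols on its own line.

Rows as worked:
o p o p x p k o p o p x
k o k p p k p k o k p p

Derivation:
Row 5: chart row 1, RS - tile across columns 1-12 and work as-is.
Row 6: chart row 2, WS - tiled (columns 1-12): k k p o p k p k k p o p; work from column 12 back to 1 with k<->p swapped.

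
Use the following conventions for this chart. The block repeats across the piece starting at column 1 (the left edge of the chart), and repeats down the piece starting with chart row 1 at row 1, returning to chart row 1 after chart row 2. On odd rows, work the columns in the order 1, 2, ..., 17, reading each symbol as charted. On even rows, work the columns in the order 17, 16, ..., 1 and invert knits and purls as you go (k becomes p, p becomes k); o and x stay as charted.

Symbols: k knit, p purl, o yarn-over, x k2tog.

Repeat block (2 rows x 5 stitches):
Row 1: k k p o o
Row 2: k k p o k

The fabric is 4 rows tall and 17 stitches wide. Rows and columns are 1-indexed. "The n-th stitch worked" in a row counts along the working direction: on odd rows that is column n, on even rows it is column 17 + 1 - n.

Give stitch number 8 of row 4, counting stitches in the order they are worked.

For row 4: chart row = ((4-1) mod 2) + 1 = 2; this is a WS (even) row.
Chart row 2 tiled across columns 1-17: k k p o k k k p o k k k p o k k k
Wrong side: read the tiled row from column 17 down to 1 and exchange k with p (leave o, x).
Row 4 as worked: p p p o k p p p o k p p p o k p p
Stitch 8 in working order -> p

Stitch:
p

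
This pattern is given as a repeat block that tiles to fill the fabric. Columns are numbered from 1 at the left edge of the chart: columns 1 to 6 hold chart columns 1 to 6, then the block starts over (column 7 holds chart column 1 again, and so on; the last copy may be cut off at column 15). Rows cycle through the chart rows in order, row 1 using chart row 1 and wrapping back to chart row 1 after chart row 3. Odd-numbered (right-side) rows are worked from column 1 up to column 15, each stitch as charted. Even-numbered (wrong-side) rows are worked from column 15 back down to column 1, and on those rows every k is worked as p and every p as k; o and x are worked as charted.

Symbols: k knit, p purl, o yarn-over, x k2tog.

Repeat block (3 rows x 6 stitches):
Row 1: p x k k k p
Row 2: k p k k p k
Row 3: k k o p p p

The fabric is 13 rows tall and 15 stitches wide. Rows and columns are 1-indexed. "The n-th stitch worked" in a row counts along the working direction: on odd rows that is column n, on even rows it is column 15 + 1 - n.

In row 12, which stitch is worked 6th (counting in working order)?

Stitch:
k

Derivation:
For row 12: chart row = ((12-1) mod 3) + 1 = 3; this is a WS (even) row.
Chart row 3 tiled across columns 1-15: k k o p p p k k o p p p k k o
WS: work from column 15 back to column 1 (reverse the tiled row), swapping k<->p (o and x unchanged).
Row 12 as worked: o p p k k k o p p k k k o p p
Stitch 6 in working order -> k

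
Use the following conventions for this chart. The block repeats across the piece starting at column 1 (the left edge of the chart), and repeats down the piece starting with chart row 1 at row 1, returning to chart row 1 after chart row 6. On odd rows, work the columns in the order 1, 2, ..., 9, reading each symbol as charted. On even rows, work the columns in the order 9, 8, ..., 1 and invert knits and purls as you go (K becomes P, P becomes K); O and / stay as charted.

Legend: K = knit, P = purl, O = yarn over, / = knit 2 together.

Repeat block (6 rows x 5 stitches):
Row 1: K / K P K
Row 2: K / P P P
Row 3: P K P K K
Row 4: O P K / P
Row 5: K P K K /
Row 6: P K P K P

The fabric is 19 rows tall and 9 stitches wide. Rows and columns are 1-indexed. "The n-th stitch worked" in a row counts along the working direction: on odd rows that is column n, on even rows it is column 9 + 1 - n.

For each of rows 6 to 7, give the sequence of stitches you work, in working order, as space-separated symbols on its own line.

Row 6: chart row 6, WS - tiled (columns 1-9): P K P K P P K P K; work from column 9 back to 1 with K<->P swapped.
Row 7: chart row 1, RS - tile across columns 1-9 and work as-is.

Rows as worked:
P K P K K P K P K
K / K P K K / K P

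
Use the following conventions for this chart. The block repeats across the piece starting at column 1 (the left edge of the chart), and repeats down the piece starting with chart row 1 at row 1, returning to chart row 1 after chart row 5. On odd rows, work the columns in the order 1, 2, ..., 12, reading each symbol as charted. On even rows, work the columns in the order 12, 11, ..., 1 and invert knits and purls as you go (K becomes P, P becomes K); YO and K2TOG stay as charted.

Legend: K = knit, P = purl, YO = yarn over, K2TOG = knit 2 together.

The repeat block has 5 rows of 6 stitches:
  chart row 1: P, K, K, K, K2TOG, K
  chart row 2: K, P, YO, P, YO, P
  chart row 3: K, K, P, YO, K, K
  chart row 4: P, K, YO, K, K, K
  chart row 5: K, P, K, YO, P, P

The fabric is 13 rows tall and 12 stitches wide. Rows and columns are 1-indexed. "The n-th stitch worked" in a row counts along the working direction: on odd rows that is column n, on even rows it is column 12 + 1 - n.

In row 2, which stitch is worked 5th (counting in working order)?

== STITCH ==
K

Derivation:
Row 2: (2-1) mod 5 = 1, so use chart row 2. Even row -> WS.
Chart row 2 tiled across columns 1-12: K P YO P YO P K P YO P YO P
WS: work from column 12 back to column 1 (reverse the tiled row), swapping K<->P (YO and K2TOG unchanged).
Row 2 as worked: K YO K YO K P K YO K YO K P
Counting 5 along the worked row gives K.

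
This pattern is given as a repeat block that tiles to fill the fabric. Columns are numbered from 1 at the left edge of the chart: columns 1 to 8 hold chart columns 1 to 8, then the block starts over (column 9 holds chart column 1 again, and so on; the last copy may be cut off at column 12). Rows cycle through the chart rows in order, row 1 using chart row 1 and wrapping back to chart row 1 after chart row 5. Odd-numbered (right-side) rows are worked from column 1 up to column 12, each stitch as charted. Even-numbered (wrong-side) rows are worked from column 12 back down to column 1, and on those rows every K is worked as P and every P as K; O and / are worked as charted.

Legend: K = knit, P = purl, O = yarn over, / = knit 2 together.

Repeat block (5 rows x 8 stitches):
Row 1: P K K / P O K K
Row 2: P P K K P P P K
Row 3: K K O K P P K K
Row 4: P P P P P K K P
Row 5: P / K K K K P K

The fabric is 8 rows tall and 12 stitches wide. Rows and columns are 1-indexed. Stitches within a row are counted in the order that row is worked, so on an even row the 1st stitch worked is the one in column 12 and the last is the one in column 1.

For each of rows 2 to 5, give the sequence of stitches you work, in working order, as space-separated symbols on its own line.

Row 2: chart row 2, WS - tiled (columns 1-12): P P K K P P P K P P K K; work from column 12 back to 1 with K<->P swapped.
Row 3: chart row 3, RS - tile across columns 1-12 and work as-is.
Row 4: chart row 4, WS - tiled (columns 1-12): P P P P P K K P P P P P; work from column 12 back to 1 with K<->P swapped.
Row 5: chart row 5, RS - tile across columns 1-12 and work as-is.

== ROWS AS WORKED ==
P P K K P K K K P P K K
K K O K P P K K K K O K
K K K K K P P K K K K K
P / K K K K P K P / K K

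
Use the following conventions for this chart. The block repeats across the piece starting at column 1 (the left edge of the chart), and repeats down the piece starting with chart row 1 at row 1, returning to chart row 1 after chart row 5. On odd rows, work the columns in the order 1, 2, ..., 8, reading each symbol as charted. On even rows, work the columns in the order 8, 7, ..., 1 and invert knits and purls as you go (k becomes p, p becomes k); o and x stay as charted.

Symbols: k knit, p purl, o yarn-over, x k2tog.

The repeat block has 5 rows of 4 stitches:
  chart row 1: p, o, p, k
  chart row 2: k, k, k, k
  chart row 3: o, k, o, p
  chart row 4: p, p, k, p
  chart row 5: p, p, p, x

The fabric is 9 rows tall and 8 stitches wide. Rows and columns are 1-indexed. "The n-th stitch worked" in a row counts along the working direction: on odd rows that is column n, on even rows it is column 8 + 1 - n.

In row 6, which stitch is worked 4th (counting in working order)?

For row 6: chart row = ((6-1) mod 5) + 1 = 1; this is a WS (even) row.
Chart row 1 tiled across columns 1-8: p o p k p o p k
Wrong side: read the tiled row from column 8 down to 1 and exchange k with p (leave o, x).
Row 6 as worked: p k o k p k o k
Counting 4 along the worked row gives k.

Stitch:
k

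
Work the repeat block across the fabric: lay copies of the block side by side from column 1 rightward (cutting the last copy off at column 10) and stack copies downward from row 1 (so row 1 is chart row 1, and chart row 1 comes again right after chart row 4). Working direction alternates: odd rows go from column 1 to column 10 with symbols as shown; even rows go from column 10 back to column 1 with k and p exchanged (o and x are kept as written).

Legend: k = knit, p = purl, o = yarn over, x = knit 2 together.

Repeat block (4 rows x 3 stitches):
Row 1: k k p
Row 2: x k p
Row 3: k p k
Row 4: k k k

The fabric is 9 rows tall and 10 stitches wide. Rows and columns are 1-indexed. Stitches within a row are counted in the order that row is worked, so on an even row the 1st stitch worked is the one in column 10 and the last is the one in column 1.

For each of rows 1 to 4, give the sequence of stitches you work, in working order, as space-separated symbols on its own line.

Result:
k k p k k p k k p k
x k p x k p x k p x
k p k k p k k p k k
p p p p p p p p p p

Derivation:
Row 1: chart row 1, RS - tile across columns 1-10 and work as-is.
Row 2: chart row 2, WS - tiled (columns 1-10): x k p x k p x k p x; work from column 10 back to 1 with k<->p swapped.
Row 3: chart row 3, RS - tile across columns 1-10 and work as-is.
Row 4: chart row 4, WS - tiled (columns 1-10): k k k k k k k k k k; work from column 10 back to 1 with k<->p swapped.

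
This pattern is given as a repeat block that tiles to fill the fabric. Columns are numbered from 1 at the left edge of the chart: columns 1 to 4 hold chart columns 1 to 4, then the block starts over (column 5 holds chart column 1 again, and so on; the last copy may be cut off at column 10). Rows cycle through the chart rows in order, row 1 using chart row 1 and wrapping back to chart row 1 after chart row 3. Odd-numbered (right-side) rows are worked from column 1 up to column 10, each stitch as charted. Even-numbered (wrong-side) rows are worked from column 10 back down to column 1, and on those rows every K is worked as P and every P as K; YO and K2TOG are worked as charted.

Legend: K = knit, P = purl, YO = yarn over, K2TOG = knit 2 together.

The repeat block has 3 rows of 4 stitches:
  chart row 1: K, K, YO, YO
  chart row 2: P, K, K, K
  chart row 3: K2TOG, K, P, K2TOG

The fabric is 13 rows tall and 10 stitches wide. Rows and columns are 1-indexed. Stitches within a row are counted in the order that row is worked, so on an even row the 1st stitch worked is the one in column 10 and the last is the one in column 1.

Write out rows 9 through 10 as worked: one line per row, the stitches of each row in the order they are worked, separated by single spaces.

Row 9: chart row 3, RS - tile across columns 1-10 and work as-is.
Row 10: chart row 1, WS - tiled (columns 1-10): K K YO YO K K YO YO K K; work from column 10 back to 1 with K<->P swapped.

Result:
K2TOG K P K2TOG K2TOG K P K2TOG K2TOG K
P P YO YO P P YO YO P P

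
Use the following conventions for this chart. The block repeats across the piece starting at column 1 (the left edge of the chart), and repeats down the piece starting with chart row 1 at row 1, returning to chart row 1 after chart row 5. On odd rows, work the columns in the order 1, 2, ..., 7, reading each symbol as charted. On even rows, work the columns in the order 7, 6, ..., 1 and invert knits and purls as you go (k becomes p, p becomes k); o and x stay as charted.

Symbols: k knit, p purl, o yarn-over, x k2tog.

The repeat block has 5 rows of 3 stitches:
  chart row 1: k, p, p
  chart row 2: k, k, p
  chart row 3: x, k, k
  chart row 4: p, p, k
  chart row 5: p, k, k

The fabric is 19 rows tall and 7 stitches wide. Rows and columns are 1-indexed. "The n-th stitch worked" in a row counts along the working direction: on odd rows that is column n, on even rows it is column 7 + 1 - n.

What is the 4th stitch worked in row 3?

Row 3: (3-1) mod 5 = 2, so use chart row 3. Odd row -> RS.
Chart row 3 tiled across columns 1-7: x k k x k k x
RS row: no reversal, no swap; stitch n worked = column n.
Stitch 4 in working order -> x

Result:
x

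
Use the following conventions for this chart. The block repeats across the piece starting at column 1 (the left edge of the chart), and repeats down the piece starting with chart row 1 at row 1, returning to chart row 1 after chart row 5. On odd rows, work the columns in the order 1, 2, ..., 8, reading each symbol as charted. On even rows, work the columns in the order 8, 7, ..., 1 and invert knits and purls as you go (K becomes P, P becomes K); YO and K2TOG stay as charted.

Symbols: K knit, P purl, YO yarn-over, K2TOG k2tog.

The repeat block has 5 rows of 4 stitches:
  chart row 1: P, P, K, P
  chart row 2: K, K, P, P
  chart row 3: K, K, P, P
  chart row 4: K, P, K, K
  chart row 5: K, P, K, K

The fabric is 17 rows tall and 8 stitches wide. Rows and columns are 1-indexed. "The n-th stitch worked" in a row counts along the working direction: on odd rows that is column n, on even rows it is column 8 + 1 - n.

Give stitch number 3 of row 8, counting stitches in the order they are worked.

For row 8: chart row = ((8-1) mod 5) + 1 = 3; this is a WS (even) row.
Chart row 3 tiled across columns 1-8: K K P P K K P P
WS row: flip the tiled sequence (start at column 8) and apply K<->P; YO and K2TOG stay.
Row 8 as worked: K K P P K K P P
Counting 3 along the worked row gives P.

Stitch:
P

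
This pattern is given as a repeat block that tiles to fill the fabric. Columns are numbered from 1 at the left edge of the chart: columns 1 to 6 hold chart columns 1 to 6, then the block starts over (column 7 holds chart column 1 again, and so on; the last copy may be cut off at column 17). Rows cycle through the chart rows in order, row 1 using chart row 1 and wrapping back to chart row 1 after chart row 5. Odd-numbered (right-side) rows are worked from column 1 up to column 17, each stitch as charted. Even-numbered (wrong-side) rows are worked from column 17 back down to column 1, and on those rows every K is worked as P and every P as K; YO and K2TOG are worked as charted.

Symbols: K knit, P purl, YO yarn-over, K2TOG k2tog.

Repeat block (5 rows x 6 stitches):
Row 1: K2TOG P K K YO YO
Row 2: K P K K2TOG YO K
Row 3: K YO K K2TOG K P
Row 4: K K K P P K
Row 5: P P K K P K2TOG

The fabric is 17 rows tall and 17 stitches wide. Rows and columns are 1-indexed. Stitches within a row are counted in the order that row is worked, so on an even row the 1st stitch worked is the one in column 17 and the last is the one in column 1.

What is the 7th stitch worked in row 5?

Row 5 uses chart row ((5-1) mod 5)+1 = 5. Row 5 is odd, so RS.
Chart row 5 tiled across columns 1-17: P P K K P K2TOG P P K K P K2TOG P P K K P
Right side: take the tiled row as-is (worked left to right from column 1).
Counting 7 along the worked row gives P.

== STITCH ==
P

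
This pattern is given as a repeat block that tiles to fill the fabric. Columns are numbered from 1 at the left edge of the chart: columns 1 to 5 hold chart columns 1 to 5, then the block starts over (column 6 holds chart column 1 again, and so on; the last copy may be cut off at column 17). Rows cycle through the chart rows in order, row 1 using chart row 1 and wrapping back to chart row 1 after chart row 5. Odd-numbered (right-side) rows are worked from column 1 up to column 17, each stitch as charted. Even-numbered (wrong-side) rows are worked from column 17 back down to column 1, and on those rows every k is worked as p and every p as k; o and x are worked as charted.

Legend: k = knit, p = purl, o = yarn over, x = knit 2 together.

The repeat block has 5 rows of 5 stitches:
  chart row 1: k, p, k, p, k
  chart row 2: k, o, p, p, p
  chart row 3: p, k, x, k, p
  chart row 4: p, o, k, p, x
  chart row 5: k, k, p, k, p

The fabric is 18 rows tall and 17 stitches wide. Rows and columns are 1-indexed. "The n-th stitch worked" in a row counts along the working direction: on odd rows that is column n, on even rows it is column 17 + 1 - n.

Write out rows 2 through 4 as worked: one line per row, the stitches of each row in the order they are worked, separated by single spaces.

Result:
o p k k k o p k k k o p k k k o p
p k x k p p k x k p p k x k p p k
o k x k p o k x k p o k x k p o k

Derivation:
Row 2: chart row 2, WS - tiled (columns 1-17): k o p p p k o p p p k o p p p k o; work from column 17 back to 1 with k<->p swapped.
Row 3: chart row 3, RS - tile across columns 1-17 and work as-is.
Row 4: chart row 4, WS - tiled (columns 1-17): p o k p x p o k p x p o k p x p o; work from column 17 back to 1 with k<->p swapped.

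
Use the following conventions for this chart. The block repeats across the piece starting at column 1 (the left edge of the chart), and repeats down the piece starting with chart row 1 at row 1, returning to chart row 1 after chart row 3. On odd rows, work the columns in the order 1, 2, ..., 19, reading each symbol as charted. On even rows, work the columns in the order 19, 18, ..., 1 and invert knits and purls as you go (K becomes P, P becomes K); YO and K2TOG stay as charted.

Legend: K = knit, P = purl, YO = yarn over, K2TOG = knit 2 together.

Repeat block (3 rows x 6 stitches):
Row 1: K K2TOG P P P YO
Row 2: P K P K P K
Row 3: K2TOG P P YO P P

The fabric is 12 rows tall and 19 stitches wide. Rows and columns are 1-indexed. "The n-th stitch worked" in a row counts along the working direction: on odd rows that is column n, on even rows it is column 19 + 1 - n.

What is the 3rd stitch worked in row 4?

For row 4: chart row = ((4-1) mod 3) + 1 = 1; this is a WS (even) row.
Chart row 1 tiled across columns 1-19: K K2TOG P P P YO K K2TOG P P P YO K K2TOG P P P YO K
Wrong side: read the tiled row from column 19 down to 1 and exchange K with P (leave YO, K2TOG).
Row 4 as worked: P YO K K K K2TOG P YO K K K K2TOG P YO K K K K2TOG P
Stitch 3 in working order -> K

== STITCH ==
K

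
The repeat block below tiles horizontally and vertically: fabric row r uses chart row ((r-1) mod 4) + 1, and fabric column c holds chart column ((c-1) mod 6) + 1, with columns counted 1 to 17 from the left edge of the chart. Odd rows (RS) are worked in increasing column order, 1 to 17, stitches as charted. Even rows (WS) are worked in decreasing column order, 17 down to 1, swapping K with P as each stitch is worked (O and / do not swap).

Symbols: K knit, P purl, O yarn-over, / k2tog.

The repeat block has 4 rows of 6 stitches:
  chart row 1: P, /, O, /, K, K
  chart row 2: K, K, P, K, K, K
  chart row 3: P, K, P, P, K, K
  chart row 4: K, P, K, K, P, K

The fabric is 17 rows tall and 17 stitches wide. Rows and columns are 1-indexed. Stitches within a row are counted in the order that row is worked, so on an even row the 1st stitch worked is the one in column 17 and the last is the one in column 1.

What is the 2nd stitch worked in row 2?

== STITCH ==
P

Derivation:
Row 2 uses chart row ((2-1) mod 4)+1 = 2. Row 2 is even, so WS.
Chart row 2 tiled across columns 1-17: K K P K K K K K P K K K K K P K K
WS: work from column 17 back to column 1 (reverse the tiled row), swapping K<->P (O and / unchanged).
Row 2 as worked: P P K P P P P P K P P P P P K P P
Counting 2 along the worked row gives P.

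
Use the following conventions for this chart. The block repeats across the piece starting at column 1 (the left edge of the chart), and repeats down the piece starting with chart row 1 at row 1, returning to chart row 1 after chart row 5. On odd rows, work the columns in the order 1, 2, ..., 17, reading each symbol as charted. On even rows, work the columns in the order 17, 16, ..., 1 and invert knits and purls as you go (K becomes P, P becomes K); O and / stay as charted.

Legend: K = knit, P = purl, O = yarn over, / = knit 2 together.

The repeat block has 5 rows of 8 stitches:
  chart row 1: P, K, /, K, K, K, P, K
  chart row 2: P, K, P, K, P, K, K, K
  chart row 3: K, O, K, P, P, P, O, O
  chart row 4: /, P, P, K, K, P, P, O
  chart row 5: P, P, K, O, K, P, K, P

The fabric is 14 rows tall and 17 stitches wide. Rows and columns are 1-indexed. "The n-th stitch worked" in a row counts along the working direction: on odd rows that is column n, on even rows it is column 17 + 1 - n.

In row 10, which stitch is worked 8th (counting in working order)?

Row 10 uses chart row ((10-1) mod 5)+1 = 5. Row 10 is even, so WS.
Chart row 5 tiled across columns 1-17: P P K O K P K P P P K O K P K P P
Wrong side: read the tiled row from column 17 down to 1 and exchange K with P (leave O, /).
Row 10 as worked: K K P K P O P K K K P K P O P K K
The 8th stitch worked is K.

== STITCH ==
K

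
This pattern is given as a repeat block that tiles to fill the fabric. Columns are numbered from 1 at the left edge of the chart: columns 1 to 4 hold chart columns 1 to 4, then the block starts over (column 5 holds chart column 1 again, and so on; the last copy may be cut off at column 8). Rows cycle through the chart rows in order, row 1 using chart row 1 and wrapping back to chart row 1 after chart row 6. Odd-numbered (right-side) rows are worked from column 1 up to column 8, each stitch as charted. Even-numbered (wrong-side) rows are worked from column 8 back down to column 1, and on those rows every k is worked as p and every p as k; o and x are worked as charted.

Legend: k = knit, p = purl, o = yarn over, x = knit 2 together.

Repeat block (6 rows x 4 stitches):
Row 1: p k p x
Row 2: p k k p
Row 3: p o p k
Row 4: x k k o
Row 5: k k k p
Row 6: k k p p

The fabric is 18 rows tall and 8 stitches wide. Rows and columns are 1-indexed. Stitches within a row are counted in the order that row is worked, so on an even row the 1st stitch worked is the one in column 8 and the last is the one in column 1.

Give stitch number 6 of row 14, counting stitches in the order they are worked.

For row 14: chart row = ((14-1) mod 6) + 1 = 2; this is a WS (even) row.
Chart row 2 tiled across columns 1-8: p k k p p k k p
WS: work from column 8 back to column 1 (reverse the tiled row), swapping k<->p (o and x unchanged).
Row 14 as worked: k p p k k p p k
Counting 6 along the worked row gives p.

== STITCH ==
p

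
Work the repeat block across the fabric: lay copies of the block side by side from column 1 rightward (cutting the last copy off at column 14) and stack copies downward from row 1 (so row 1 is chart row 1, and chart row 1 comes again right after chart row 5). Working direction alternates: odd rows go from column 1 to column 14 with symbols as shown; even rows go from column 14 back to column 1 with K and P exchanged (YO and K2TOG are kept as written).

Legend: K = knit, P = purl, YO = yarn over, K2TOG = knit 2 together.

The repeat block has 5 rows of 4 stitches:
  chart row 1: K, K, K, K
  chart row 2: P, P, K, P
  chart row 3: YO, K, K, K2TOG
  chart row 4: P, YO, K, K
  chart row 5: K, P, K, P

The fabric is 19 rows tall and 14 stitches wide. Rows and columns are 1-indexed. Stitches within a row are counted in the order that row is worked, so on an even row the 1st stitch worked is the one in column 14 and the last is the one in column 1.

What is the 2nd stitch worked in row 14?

== STITCH ==
K

Derivation:
For row 14: chart row = ((14-1) mod 5) + 1 = 4; this is a WS (even) row.
Chart row 4 tiled across columns 1-14: P YO K K P YO K K P YO K K P YO
WS row: flip the tiled sequence (start at column 14) and apply K<->P; YO and K2TOG stay.
Row 14 as worked: YO K P P YO K P P YO K P P YO K
The 2nd stitch worked is K.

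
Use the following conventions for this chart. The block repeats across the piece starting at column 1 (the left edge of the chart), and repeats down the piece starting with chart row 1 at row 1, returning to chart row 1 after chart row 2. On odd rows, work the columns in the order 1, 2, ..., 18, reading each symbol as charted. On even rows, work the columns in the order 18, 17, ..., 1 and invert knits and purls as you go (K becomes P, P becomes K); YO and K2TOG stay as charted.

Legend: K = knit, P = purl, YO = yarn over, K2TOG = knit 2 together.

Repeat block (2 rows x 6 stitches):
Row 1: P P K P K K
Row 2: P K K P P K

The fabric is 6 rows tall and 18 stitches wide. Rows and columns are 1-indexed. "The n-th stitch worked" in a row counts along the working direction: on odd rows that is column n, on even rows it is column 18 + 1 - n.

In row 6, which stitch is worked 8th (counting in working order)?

Stitch:
K

Derivation:
Row 6: (6-1) mod 2 = 1, so use chart row 2. Even row -> WS.
Chart row 2 tiled across columns 1-18: P K K P P K P K K P P K P K K P P K
Wrong side: read the tiled row from column 18 down to 1 and exchange K with P (leave YO, K2TOG).
Row 6 as worked: P K K P P K P K K P P K P K K P P K
Stitch 8 in working order -> K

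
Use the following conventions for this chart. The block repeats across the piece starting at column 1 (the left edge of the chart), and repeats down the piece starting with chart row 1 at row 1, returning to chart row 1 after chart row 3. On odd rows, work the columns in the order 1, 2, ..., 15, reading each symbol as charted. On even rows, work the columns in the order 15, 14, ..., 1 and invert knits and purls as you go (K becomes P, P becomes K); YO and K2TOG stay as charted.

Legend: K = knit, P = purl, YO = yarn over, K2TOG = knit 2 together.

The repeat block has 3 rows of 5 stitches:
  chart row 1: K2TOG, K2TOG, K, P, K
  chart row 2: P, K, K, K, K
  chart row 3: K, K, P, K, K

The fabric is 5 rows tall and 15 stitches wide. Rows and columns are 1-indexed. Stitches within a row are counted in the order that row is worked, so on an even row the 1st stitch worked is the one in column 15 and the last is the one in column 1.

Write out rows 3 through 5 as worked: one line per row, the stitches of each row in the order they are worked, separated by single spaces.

Result:
K K P K K K K P K K K K P K K
P K P K2TOG K2TOG P K P K2TOG K2TOG P K P K2TOG K2TOG
P K K K K P K K K K P K K K K

Derivation:
Row 3: chart row 3, RS - tile across columns 1-15 and work as-is.
Row 4: chart row 1, WS - tiled (columns 1-15): K2TOG K2TOG K P K K2TOG K2TOG K P K K2TOG K2TOG K P K; work from column 15 back to 1 with K<->P swapped.
Row 5: chart row 2, RS - tile across columns 1-15 and work as-is.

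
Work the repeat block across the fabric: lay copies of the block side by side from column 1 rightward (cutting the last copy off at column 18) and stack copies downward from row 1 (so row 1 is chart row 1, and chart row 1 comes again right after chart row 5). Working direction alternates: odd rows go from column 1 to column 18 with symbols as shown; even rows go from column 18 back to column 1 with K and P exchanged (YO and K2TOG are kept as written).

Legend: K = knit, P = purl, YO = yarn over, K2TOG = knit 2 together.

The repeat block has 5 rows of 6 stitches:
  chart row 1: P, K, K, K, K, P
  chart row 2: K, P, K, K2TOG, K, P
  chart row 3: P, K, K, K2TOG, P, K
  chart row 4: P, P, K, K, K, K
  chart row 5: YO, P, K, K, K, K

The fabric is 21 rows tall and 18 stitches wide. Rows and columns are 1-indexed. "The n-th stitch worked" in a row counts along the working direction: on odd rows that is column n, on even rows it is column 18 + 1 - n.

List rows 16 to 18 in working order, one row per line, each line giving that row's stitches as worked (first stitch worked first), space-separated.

Row 16: chart row 1, WS - tiled (columns 1-18): P K K K K P P K K K K P P K K K K P; work from column 18 back to 1 with K<->P swapped.
Row 17: chart row 2, RS - tile across columns 1-18 and work as-is.
Row 18: chart row 3, WS - tiled (columns 1-18): P K K K2TOG P K P K K K2TOG P K P K K K2TOG P K; work from column 18 back to 1 with K<->P swapped.

== ROWS AS WORKED ==
K P P P P K K P P P P K K P P P P K
K P K K2TOG K P K P K K2TOG K P K P K K2TOG K P
P K K2TOG P P K P K K2TOG P P K P K K2TOG P P K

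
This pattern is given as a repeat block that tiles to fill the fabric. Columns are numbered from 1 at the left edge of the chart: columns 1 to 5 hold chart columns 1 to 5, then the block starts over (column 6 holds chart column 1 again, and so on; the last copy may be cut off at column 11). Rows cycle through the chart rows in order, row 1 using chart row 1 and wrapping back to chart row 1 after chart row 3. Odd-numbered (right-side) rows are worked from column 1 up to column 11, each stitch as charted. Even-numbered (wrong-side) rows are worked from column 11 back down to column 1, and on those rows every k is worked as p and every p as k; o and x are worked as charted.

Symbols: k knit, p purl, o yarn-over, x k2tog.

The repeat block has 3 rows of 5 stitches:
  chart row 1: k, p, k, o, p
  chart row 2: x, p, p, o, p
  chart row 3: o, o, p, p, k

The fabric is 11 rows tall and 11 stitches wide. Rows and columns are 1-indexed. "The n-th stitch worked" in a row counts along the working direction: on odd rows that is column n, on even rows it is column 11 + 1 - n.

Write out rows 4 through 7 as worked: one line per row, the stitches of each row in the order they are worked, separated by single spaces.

Rows as worked:
p k o p k p k o p k p
x p p o p x p p o p x
o p k k o o p k k o o
k p k o p k p k o p k

Derivation:
Row 4: chart row 1, WS - tiled (columns 1-11): k p k o p k p k o p k; work from column 11 back to 1 with k<->p swapped.
Row 5: chart row 2, RS - tile across columns 1-11 and work as-is.
Row 6: chart row 3, WS - tiled (columns 1-11): o o p p k o o p p k o; work from column 11 back to 1 with k<->p swapped.
Row 7: chart row 1, RS - tile across columns 1-11 and work as-is.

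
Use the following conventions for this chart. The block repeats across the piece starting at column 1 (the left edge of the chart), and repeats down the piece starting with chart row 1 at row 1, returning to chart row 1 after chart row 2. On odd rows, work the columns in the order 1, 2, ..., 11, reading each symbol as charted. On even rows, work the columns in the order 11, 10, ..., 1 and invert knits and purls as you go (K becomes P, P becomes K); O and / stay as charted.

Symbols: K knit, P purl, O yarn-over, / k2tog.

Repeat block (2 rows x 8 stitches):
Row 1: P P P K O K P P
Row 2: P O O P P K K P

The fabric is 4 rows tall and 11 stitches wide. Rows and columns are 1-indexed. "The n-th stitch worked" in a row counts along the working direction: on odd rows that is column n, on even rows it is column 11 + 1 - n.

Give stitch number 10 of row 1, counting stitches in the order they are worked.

Result:
P

Derivation:
Row 1: (1-1) mod 2 = 0, so use chart row 1. Odd row -> RS.
Chart row 1 tiled across columns 1-11: P P P K O K P P P P P
RS: work column 1 to column 11, symbols as charted — the tiled row is the row as worked.
Stitch 10 in working order -> P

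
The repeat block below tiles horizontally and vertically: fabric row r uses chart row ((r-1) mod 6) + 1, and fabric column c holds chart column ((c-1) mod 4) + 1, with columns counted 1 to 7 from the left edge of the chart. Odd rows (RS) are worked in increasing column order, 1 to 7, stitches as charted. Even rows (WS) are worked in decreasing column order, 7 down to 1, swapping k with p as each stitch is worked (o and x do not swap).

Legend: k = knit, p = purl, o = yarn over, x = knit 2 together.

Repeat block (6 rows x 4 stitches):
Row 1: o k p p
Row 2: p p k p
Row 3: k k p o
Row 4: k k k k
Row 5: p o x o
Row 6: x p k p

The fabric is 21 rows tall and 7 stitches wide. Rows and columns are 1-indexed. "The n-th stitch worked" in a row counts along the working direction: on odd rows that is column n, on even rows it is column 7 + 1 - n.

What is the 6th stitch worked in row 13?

Row 13: (13-1) mod 6 = 0, so use chart row 1. Odd row -> RS.
Chart row 1 tiled across columns 1-7: o k p p o k p
RS: work column 1 to column 7, symbols as charted — the tiled row is the row as worked.
The 6th stitch worked is k.

Stitch:
k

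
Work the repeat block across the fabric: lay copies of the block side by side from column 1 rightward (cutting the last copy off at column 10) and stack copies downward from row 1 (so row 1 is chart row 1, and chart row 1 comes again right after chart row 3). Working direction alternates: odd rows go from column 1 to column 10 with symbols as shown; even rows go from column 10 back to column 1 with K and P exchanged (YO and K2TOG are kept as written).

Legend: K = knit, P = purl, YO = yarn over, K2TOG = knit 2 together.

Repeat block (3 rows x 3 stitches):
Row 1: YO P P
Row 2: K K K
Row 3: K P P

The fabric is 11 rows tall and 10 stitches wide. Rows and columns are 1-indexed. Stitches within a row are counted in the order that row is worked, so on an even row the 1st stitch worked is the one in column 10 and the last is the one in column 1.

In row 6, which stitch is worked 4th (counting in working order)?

Row 6: (6-1) mod 3 = 2, so use chart row 3. Even row -> WS.
Chart row 3 tiled across columns 1-10: K P P K P P K P P K
WS row: flip the tiled sequence (start at column 10) and apply K<->P; YO and K2TOG stay.
Row 6 as worked: P K K P K K P K K P
Counting 4 along the worked row gives P.

Stitch:
P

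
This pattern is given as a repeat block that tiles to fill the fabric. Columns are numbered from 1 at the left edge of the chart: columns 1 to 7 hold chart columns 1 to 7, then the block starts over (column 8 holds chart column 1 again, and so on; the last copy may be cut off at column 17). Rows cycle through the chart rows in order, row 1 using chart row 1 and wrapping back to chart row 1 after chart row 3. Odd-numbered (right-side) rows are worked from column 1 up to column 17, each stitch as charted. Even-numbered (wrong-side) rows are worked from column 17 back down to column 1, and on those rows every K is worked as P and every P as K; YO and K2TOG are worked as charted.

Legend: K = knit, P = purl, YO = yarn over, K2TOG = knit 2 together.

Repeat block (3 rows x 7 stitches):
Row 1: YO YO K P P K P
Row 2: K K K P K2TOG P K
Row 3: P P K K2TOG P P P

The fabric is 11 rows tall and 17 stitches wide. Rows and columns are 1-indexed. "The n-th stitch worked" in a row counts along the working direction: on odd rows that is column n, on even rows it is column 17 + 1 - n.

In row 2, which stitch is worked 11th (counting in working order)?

Result:
P

Derivation:
Row 2: (2-1) mod 3 = 1, so use chart row 2. Even row -> WS.
Chart row 2 tiled across columns 1-17: K K K P K2TOG P K K K K P K2TOG P K K K K
Wrong side: read the tiled row from column 17 down to 1 and exchange K with P (leave YO, K2TOG).
Row 2 as worked: P P P P K K2TOG K P P P P K K2TOG K P P P
Counting 11 along the worked row gives P.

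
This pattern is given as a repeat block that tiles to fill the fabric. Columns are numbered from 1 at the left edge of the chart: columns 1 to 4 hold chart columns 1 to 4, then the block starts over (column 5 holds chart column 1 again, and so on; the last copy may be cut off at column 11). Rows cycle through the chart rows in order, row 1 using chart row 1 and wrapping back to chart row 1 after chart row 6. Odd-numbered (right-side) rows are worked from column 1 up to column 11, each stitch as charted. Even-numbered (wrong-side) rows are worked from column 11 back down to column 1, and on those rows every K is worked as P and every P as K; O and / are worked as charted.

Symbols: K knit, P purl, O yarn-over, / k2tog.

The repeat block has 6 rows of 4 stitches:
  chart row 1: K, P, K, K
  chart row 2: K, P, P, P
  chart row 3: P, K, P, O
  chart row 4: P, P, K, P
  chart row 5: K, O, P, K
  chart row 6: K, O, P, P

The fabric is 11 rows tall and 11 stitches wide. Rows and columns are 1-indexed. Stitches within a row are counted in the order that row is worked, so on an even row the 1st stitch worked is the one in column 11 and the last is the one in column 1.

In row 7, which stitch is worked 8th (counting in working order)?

For row 7: chart row = ((7-1) mod 6) + 1 = 1; this is a RS (odd) row.
Chart row 1 tiled across columns 1-11: K P K K K P K K K P K
RS: work column 1 to column 11, symbols as charted — the tiled row is the row as worked.
Stitch 8 in working order -> K

Result:
K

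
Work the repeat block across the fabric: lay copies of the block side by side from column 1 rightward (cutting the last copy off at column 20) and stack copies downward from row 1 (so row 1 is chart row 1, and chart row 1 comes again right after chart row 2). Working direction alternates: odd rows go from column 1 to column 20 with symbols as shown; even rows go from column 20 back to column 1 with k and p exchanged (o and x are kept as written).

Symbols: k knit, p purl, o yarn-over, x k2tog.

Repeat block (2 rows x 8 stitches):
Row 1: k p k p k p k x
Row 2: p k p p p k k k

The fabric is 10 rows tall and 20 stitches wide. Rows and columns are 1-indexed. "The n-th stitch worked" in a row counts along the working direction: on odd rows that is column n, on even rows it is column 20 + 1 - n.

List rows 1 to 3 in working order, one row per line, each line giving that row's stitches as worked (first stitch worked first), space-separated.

Result:
k p k p k p k x k p k p k p k x k p k p
k k p k p p p k k k p k p p p k k k p k
k p k p k p k x k p k p k p k x k p k p

Derivation:
Row 1: chart row 1, RS - tile across columns 1-20 and work as-is.
Row 2: chart row 2, WS - tiled (columns 1-20): p k p p p k k k p k p p p k k k p k p p; work from column 20 back to 1 with k<->p swapped.
Row 3: chart row 1, RS - tile across columns 1-20 and work as-is.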